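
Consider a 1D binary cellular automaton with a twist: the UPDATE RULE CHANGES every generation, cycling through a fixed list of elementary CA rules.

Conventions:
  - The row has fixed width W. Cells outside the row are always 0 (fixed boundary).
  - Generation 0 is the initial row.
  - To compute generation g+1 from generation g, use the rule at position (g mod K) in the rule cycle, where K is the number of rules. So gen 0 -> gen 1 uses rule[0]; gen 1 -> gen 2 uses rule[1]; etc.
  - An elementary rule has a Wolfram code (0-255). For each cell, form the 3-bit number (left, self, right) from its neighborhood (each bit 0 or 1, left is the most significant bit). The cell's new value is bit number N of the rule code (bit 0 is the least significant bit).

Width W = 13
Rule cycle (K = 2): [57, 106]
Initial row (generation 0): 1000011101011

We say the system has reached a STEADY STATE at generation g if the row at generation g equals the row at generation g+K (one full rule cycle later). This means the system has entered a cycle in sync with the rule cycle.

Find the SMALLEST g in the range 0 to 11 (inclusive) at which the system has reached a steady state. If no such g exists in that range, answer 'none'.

Gen 0: 1000011101011
Gen 1 (rule 57): 0111010010110
Gen 2 (rule 106): 1101100101110
Gen 3 (rule 57): 1011010011001
Gen 4 (rule 106): 0111100111010
Gen 5 (rule 57): 0100010100101
Gen 6 (rule 106): 1000101001010
Gen 7 (rule 57): 0110010100101
Gen 8 (rule 106): 1110101001010
Gen 9 (rule 57): 1001010100101
Gen 10 (rule 106): 0010101001010
Gen 11 (rule 57): 1001010100101
Gen 12 (rule 106): 0010101001010
Gen 13 (rule 57): 1001010100101

Answer: 9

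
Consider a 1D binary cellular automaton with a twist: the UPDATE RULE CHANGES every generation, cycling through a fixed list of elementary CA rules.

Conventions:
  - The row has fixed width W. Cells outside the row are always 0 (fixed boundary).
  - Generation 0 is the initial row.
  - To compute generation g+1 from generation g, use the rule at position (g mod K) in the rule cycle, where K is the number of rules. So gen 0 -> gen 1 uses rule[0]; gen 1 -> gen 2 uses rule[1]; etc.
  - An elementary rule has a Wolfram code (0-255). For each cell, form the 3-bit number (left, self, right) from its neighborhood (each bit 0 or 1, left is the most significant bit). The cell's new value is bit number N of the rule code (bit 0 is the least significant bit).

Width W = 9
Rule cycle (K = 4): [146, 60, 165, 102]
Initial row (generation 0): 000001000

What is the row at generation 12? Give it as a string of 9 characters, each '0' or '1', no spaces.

Answer: 100000000

Derivation:
Gen 0: 000001000
Gen 1 (rule 146): 000010100
Gen 2 (rule 60): 000011110
Gen 3 (rule 165): 111001100
Gen 4 (rule 102): 001010100
Gen 5 (rule 146): 010000010
Gen 6 (rule 60): 011000011
Gen 7 (rule 165): 000011000
Gen 8 (rule 102): 000101000
Gen 9 (rule 146): 001000100
Gen 10 (rule 60): 001100110
Gen 11 (rule 165): 100000000
Gen 12 (rule 102): 100000000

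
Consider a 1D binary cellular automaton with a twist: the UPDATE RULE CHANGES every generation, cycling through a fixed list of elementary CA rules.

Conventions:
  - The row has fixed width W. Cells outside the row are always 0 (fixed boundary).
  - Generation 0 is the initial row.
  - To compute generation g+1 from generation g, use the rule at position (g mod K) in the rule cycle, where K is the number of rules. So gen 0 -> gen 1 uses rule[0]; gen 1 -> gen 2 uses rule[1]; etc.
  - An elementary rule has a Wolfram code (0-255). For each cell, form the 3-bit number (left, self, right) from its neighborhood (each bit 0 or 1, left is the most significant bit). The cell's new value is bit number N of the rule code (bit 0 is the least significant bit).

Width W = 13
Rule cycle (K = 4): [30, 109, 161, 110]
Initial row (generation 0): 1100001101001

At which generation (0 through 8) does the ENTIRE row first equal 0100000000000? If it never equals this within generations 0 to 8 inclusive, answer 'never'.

Gen 0: 1100001101001
Gen 1 (rule 30): 1010011001111
Gen 2 (rule 109): 1110011001001
Gen 3 (rule 161): 0100000000000
Gen 4 (rule 110): 1100000000000
Gen 5 (rule 30): 1010000000000
Gen 6 (rule 109): 1110111111111
Gen 7 (rule 161): 0101011111110
Gen 8 (rule 110): 1111110000010

Answer: 3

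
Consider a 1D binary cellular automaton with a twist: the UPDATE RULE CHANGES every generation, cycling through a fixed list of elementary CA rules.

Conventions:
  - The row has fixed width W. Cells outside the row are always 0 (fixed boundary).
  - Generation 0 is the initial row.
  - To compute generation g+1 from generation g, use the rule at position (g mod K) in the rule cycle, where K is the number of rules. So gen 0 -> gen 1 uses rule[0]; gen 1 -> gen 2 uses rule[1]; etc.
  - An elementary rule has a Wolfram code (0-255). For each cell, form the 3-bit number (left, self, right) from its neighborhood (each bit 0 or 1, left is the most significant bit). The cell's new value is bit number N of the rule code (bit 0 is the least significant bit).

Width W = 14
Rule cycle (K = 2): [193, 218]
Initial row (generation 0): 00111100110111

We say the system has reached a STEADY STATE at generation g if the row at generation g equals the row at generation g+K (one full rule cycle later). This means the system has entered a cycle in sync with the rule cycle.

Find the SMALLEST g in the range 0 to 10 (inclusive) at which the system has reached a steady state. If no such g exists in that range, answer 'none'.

Gen 0: 00111100110111
Gen 1 (rule 193): 10011100010011
Gen 2 (rule 218): 01111110101111
Gen 3 (rule 193): 00111110000111
Gen 4 (rule 218): 01111111001111
Gen 5 (rule 193): 00111111000111
Gen 6 (rule 218): 01111111101111
Gen 7 (rule 193): 00111111100111
Gen 8 (rule 218): 01111111111111
Gen 9 (rule 193): 00111111111111
Gen 10 (rule 218): 01111111111111
Gen 11 (rule 193): 00111111111111
Gen 12 (rule 218): 01111111111111

Answer: 8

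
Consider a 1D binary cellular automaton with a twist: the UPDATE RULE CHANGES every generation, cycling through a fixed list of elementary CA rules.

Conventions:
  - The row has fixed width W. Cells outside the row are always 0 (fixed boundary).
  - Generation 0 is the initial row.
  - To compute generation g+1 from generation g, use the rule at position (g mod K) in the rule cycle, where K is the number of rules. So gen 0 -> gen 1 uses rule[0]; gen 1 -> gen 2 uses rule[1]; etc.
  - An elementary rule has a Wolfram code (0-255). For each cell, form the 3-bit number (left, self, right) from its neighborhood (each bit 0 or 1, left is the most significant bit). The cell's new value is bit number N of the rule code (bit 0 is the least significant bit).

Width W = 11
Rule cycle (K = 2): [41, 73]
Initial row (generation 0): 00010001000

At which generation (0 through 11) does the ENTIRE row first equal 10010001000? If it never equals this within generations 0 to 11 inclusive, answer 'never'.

Answer: never

Derivation:
Gen 0: 00010001000
Gen 1 (rule 41): 11000100011
Gen 2 (rule 73): 11010001011
Gen 3 (rule 41): 10100100110
Gen 4 (rule 73): 00000000110
Gen 5 (rule 41): 11111110100
Gen 6 (rule 73): 10000010001
Gen 7 (rule 41): 00111000100
Gen 8 (rule 73): 10101010001
Gen 9 (rule 41): 01010100100
Gen 10 (rule 73): 00000000001
Gen 11 (rule 41): 11111111100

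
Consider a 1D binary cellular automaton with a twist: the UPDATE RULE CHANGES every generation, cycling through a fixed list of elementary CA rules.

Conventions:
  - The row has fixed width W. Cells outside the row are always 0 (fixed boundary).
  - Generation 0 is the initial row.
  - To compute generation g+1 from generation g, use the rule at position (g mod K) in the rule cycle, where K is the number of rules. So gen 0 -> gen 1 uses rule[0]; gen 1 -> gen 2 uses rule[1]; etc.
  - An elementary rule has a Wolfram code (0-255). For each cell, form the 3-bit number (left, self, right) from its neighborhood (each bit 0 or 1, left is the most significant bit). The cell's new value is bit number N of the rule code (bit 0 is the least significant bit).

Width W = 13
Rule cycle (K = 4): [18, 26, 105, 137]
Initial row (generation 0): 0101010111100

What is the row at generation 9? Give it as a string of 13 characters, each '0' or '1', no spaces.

Answer: 0000010000101

Derivation:
Gen 0: 0101010111100
Gen 1 (rule 18): 1000000000010
Gen 2 (rule 26): 0100000000101
Gen 3 (rule 105): 0001111110010
Gen 4 (rule 137): 1101111100000
Gen 5 (rule 18): 0000000010000
Gen 6 (rule 26): 0000000101000
Gen 7 (rule 105): 1111110010011
Gen 8 (rule 137): 1111100000010
Gen 9 (rule 18): 0000010000101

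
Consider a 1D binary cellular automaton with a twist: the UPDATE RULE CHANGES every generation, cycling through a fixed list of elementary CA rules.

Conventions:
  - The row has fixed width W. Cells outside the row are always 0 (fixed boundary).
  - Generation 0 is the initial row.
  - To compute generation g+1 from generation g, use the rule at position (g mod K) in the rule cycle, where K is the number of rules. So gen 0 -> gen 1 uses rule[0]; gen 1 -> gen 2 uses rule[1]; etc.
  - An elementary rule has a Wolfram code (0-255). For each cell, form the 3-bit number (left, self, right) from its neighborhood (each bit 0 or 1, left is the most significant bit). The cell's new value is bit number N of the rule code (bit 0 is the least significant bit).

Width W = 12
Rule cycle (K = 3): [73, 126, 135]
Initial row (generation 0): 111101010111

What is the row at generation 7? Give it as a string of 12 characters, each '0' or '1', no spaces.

Answer: 010000000010

Derivation:
Gen 0: 111101010111
Gen 1 (rule 73): 100100000101
Gen 2 (rule 126): 111110001111
Gen 3 (rule 135): 011100110110
Gen 4 (rule 73): 010100110110
Gen 5 (rule 126): 111111111111
Gen 6 (rule 135): 011111111110
Gen 7 (rule 73): 010000000010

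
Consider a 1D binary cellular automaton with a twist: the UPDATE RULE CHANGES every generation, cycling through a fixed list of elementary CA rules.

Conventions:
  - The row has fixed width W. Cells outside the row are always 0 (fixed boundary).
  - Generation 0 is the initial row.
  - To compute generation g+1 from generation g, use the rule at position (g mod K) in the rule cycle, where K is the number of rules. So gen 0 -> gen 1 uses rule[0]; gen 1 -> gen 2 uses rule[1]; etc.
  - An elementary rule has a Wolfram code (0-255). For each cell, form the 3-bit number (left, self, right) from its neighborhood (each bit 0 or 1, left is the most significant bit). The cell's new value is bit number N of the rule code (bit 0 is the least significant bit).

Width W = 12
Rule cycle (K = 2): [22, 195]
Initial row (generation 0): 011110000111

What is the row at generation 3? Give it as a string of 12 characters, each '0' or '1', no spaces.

Gen 0: 011110000111
Gen 1 (rule 22): 100001001000
Gen 2 (rule 195): 001110010011
Gen 3 (rule 22): 010001111100

Answer: 010001111100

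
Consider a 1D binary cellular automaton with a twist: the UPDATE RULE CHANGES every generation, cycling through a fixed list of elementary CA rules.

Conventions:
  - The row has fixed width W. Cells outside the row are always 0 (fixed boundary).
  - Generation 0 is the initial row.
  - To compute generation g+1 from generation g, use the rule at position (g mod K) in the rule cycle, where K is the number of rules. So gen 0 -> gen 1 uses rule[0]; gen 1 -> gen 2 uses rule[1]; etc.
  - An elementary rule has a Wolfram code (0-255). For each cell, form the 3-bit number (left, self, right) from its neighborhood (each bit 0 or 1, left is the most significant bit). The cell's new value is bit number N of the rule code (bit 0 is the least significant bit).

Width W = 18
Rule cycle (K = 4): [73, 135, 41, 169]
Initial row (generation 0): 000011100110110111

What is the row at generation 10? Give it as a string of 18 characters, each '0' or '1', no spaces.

Gen 0: 000011100110110111
Gen 1 (rule 73): 111010100110110101
Gen 2 (rule 135): 010010101000000101
Gen 3 (rule 41): 000001010011110010
Gen 4 (rule 169): 111100100011100000
Gen 5 (rule 73): 100100001010101111
Gen 6 (rule 135): 101101111010100110
Gen 7 (rule 41): 011011000101000100
Gen 8 (rule 169): 010110010010010001
Gen 9 (rule 73): 000110000000000100
Gen 10 (rule 135): 111000111111111101

Answer: 111000111111111101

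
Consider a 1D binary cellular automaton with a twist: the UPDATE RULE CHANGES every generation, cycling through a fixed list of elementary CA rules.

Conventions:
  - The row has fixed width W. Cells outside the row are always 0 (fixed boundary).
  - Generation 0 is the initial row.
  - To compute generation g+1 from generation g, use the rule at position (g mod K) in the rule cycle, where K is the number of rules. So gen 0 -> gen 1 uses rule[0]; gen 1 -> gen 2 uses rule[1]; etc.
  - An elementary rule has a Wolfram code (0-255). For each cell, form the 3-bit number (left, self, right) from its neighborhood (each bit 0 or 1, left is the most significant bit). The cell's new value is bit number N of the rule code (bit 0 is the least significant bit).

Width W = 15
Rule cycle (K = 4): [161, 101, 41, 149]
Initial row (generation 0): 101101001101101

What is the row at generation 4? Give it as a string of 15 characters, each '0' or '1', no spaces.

Gen 0: 101101001101101
Gen 1 (rule 161): 010010000010010
Gen 2 (rule 101): 010010111010010
Gen 3 (rule 41): 000001100100000
Gen 4 (rule 149): 111100010111111

Answer: 111100010111111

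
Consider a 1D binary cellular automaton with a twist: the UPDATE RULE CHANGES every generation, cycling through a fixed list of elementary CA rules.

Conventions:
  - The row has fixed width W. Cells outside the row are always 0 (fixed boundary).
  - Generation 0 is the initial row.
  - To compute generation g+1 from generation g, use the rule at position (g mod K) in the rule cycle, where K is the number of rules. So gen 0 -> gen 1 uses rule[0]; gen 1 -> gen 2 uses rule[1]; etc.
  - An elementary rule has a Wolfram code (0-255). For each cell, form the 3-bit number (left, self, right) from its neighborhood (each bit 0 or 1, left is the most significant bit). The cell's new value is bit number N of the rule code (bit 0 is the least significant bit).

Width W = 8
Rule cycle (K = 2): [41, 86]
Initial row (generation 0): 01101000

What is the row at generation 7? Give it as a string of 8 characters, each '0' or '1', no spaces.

Answer: 10100011

Derivation:
Gen 0: 01101000
Gen 1 (rule 41): 01010011
Gen 2 (rule 86): 11011101
Gen 3 (rule 41): 10110010
Gen 4 (rule 86): 10011111
Gen 5 (rule 41): 00010000
Gen 6 (rule 86): 00111000
Gen 7 (rule 41): 10100011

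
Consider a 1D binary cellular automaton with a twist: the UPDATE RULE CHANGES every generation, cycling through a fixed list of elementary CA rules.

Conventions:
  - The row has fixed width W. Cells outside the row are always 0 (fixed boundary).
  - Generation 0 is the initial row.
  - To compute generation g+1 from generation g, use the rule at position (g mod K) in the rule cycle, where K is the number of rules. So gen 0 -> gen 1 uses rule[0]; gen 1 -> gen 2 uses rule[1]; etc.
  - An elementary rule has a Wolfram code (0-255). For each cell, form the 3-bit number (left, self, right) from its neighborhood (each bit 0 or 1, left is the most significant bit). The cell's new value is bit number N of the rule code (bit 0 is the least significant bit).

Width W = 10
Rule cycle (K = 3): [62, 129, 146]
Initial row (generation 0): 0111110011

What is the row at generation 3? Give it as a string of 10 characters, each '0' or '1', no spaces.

Answer: 0010011010

Derivation:
Gen 0: 0111110011
Gen 1 (rule 62): 1100001110
Gen 2 (rule 129): 0001100100
Gen 3 (rule 146): 0010011010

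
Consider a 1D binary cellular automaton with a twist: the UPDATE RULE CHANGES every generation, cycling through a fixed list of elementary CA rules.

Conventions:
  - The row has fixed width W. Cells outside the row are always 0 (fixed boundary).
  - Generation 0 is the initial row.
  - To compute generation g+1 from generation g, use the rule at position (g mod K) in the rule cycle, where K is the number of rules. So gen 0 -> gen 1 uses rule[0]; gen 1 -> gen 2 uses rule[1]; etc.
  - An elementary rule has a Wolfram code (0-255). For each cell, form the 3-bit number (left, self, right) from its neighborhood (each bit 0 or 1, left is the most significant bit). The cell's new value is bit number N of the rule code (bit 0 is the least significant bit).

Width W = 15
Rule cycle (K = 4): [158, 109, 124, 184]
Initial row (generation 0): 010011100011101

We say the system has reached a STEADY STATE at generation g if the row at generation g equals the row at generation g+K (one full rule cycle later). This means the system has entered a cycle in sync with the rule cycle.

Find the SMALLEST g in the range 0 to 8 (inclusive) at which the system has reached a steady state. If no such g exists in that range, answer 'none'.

Answer: none

Derivation:
Gen 0: 010011100011101
Gen 1 (rule 158): 111111010111001
Gen 2 (rule 109): 100001111101001
Gen 3 (rule 124): 110001000111101
Gen 4 (rule 184): 101000100111010
Gen 5 (rule 158): 101101111110011
Gen 6 (rule 109): 111111000010011
Gen 7 (rule 124): 100001100011011
Gen 8 (rule 184): 010001010010110
Gen 9 (rule 158): 111011011110101
Gen 10 (rule 109): 101111110011111
Gen 11 (rule 124): 111000011010001
Gen 12 (rule 184): 110100010101000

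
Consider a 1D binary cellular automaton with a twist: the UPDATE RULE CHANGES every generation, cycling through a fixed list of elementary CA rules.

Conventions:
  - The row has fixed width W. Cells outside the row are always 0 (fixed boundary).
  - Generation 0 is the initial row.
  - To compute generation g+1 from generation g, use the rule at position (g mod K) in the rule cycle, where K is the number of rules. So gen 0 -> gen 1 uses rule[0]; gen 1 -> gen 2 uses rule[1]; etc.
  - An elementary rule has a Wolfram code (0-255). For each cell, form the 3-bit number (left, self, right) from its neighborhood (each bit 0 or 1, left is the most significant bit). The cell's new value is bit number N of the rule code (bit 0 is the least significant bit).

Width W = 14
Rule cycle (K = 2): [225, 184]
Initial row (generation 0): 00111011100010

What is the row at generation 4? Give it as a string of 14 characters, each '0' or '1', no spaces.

Gen 0: 00111011100010
Gen 1 (rule 225): 10011101101000
Gen 2 (rule 184): 01011011010100
Gen 3 (rule 225): 00101101101001
Gen 4 (rule 184): 00011011010100

Answer: 00011011010100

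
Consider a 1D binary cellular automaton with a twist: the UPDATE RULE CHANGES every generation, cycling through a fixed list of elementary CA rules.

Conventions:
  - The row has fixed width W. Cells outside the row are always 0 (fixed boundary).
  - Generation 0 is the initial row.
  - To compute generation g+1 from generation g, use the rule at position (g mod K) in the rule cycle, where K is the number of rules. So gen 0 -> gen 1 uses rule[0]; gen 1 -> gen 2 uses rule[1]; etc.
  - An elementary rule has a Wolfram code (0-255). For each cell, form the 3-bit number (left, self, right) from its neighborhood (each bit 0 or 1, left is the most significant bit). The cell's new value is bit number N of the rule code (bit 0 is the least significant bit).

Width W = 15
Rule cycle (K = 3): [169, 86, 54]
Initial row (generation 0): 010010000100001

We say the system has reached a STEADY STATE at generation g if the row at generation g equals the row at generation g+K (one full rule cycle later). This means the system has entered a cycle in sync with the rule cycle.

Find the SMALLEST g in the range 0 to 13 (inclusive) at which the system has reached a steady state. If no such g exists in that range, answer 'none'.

Gen 0: 010010000100001
Gen 1 (rule 169): 000000110001100
Gen 2 (rule 86): 000001011010110
Gen 3 (rule 54): 000011100111001
Gen 4 (rule 169): 111011000110000
Gen 5 (rule 86): 001001101011000
Gen 6 (rule 54): 011110011100100
Gen 7 (rule 169): 011100011000001
Gen 8 (rule 86): 100110101100011
Gen 9 (rule 54): 111001110010100
Gen 10 (rule 169): 110001100001001
Gen 11 (rule 86): 011010110011111
Gen 12 (rule 54): 100111001100000
Gen 13 (rule 169): 000110001001111
Gen 14 (rule 86): 001011011110001
Gen 15 (rule 54): 011100100001011
Gen 16 (rule 169): 011000001100110

Answer: none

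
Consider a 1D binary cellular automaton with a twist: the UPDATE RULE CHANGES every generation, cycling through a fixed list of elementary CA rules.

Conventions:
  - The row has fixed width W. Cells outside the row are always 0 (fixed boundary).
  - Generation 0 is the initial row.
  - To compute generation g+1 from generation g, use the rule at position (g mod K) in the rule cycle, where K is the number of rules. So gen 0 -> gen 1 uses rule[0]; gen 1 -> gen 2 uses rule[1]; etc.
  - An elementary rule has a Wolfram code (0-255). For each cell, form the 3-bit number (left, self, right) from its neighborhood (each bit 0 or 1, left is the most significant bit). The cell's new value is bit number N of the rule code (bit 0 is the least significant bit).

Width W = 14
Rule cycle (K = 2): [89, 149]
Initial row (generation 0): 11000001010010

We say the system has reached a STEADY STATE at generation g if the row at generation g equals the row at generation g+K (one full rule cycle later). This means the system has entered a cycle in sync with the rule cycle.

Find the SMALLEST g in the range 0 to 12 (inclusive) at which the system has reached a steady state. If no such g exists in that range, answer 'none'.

Gen 0: 11000001010010
Gen 1 (rule 89): 11111100001001
Gen 2 (rule 149): 01111011101101
Gen 3 (rule 89): 01001010101100
Gen 4 (rule 149): 01101010100011
Gen 5 (rule 89): 01100000011011
Gen 6 (rule 149): 00011111000000
Gen 7 (rule 89): 11010001111111
Gen 8 (rule 149): 00011100111110
Gen 9 (rule 89): 11010110100011
Gen 10 (rule 149): 00010000111000
Gen 11 (rule 89): 11001110101111
Gen 12 (rule 149): 00100100100110
Gen 13 (rule 89): 10010010010111
Gen 14 (rule 149): 11011011010010

Answer: none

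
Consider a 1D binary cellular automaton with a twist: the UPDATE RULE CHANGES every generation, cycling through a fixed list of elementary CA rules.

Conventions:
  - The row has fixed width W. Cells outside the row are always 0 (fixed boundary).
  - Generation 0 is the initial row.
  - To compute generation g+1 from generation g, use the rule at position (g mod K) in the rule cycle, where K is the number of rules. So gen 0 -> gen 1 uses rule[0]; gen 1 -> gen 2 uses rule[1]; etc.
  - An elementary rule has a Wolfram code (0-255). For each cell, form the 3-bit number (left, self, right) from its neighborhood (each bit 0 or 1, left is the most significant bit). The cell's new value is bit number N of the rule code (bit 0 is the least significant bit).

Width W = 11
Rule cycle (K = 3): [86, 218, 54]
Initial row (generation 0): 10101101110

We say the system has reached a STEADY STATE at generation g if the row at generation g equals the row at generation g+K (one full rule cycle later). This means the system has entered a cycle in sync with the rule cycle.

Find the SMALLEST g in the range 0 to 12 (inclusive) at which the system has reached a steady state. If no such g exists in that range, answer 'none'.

Answer: none

Derivation:
Gen 0: 10101101110
Gen 1 (rule 86): 10100100011
Gen 2 (rule 218): 00011010111
Gen 3 (rule 54): 00100111000
Gen 4 (rule 86): 01111001100
Gen 5 (rule 218): 11111111110
Gen 6 (rule 54): 00000000001
Gen 7 (rule 86): 00000000011
Gen 8 (rule 218): 00000000111
Gen 9 (rule 54): 00000001000
Gen 10 (rule 86): 00000011100
Gen 11 (rule 218): 00000111110
Gen 12 (rule 54): 00001000001
Gen 13 (rule 86): 00011100011
Gen 14 (rule 218): 00111110111
Gen 15 (rule 54): 01000001000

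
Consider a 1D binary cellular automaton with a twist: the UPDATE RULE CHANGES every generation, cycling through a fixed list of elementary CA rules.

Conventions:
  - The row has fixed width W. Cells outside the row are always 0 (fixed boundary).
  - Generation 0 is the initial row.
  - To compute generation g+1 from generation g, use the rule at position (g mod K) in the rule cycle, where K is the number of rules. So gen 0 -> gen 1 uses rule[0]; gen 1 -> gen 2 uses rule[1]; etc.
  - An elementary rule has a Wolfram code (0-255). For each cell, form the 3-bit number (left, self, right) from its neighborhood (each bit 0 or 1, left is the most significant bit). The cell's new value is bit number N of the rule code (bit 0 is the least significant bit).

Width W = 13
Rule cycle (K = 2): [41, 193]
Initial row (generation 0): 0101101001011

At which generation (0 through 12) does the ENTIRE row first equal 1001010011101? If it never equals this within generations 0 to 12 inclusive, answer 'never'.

Gen 0: 0101101001011
Gen 1 (rule 41): 0011010000110
Gen 2 (rule 193): 1001000110010
Gen 3 (rule 41): 0000010100000
Gen 4 (rule 193): 1111000001111
Gen 5 (rule 41): 1000011101000
Gen 6 (rule 193): 0011001100011
Gen 7 (rule 41): 1010001001010
Gen 8 (rule 193): 0000100000000
Gen 9 (rule 41): 1110001111111
Gen 10 (rule 193): 0110100111111
Gen 11 (rule 41): 0101000100000
Gen 12 (rule 193): 0000010001111

Answer: never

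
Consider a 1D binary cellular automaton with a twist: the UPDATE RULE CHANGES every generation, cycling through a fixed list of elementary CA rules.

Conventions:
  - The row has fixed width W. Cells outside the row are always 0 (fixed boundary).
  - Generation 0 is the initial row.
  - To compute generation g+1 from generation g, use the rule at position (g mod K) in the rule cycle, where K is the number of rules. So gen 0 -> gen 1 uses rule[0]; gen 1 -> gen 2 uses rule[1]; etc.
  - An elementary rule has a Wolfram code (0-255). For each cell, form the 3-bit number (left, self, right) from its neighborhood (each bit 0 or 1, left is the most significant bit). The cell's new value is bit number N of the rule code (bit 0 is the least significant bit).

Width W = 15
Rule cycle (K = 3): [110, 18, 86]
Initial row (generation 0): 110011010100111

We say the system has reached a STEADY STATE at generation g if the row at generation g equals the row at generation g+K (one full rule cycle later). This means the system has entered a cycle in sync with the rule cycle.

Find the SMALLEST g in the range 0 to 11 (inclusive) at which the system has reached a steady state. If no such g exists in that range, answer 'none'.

Gen 0: 110011010100111
Gen 1 (rule 110): 110111111101101
Gen 2 (rule 18): 000000000000000
Gen 3 (rule 86): 000000000000000
Gen 4 (rule 110): 000000000000000
Gen 5 (rule 18): 000000000000000
Gen 6 (rule 86): 000000000000000
Gen 7 (rule 110): 000000000000000
Gen 8 (rule 18): 000000000000000
Gen 9 (rule 86): 000000000000000
Gen 10 (rule 110): 000000000000000
Gen 11 (rule 18): 000000000000000
Gen 12 (rule 86): 000000000000000
Gen 13 (rule 110): 000000000000000
Gen 14 (rule 18): 000000000000000

Answer: 2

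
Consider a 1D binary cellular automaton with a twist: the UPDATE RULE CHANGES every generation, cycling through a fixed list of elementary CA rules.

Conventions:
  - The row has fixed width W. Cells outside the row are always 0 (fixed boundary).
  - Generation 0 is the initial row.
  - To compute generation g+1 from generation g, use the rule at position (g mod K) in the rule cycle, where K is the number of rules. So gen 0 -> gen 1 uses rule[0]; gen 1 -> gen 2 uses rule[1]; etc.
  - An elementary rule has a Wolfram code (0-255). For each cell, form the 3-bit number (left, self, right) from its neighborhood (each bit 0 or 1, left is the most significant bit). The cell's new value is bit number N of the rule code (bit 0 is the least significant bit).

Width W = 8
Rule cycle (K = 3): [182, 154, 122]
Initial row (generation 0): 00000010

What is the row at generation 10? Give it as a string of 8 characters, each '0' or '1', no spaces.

Gen 0: 00000010
Gen 1 (rule 182): 00000111
Gen 2 (rule 154): 00001110
Gen 3 (rule 122): 00011011
Gen 4 (rule 182): 00100100
Gen 5 (rule 154): 01011010
Gen 6 (rule 122): 10111101
Gen 7 (rule 182): 11011011
Gen 8 (rule 154): 10010010
Gen 9 (rule 122): 01101101
Gen 10 (rule 182): 10010011

Answer: 10010011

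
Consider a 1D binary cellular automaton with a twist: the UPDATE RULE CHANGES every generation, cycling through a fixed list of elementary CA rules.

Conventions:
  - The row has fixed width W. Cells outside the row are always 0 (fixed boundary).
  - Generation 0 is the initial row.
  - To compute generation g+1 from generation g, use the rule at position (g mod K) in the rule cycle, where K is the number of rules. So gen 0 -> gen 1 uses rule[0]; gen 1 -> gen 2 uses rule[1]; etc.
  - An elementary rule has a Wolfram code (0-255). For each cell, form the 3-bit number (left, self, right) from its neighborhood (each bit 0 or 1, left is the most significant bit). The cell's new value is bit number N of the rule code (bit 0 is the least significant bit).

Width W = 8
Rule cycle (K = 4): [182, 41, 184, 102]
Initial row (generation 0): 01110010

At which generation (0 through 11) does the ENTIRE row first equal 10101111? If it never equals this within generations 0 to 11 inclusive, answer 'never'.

Answer: 1

Derivation:
Gen 0: 01110010
Gen 1 (rule 182): 10101111
Gen 2 (rule 41): 01011000
Gen 3 (rule 184): 00110100
Gen 4 (rule 102): 01011100
Gen 5 (rule 182): 11101010
Gen 6 (rule 41): 10010100
Gen 7 (rule 184): 01001010
Gen 8 (rule 102): 11011110
Gen 9 (rule 182): 00101101
Gen 10 (rule 41): 10011010
Gen 11 (rule 184): 01010101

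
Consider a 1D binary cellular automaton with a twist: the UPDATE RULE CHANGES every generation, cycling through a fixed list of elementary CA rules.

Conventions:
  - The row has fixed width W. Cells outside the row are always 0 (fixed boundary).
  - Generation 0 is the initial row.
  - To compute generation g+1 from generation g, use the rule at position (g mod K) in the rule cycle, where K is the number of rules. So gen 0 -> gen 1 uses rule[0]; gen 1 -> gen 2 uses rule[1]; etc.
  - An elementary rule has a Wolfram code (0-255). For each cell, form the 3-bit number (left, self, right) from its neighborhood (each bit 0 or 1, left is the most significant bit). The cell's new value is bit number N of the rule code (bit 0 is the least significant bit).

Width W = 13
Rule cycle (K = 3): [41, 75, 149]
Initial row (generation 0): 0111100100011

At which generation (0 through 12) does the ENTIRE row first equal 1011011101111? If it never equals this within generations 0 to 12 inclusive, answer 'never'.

Gen 0: 0111100100011
Gen 1 (rule 41): 0100000001010
Gen 2 (rule 75): 1001111110000
Gen 3 (rule 149): 1100111101111
Gen 4 (rule 41): 1000100011000
Gen 5 (rule 75): 0011001111011
Gen 6 (rule 149): 1000100110000
Gen 7 (rule 41): 0010000100111
Gen 8 (rule 75): 1100111001101
Gen 9 (rule 149): 0010010100001
Gen 10 (rule 41): 1000001001100
Gen 11 (rule 75): 0011110011101
Gen 12 (rule 149): 1001101001001

Answer: never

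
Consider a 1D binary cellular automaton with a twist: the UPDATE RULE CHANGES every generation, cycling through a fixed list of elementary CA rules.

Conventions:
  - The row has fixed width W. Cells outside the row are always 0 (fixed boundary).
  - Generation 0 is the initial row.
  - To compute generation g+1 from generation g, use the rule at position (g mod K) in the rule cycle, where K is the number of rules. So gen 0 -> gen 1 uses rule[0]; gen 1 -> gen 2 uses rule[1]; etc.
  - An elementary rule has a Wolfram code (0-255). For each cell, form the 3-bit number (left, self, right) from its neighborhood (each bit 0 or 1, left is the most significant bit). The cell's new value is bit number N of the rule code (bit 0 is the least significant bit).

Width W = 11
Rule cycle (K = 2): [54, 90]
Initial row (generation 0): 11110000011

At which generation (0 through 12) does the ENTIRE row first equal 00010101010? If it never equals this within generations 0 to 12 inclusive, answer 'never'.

Answer: 2

Derivation:
Gen 0: 11110000011
Gen 1 (rule 54): 00001000100
Gen 2 (rule 90): 00010101010
Gen 3 (rule 54): 00111111111
Gen 4 (rule 90): 01100000001
Gen 5 (rule 54): 10010000011
Gen 6 (rule 90): 01101000111
Gen 7 (rule 54): 10011101000
Gen 8 (rule 90): 01110100100
Gen 9 (rule 54): 10001111110
Gen 10 (rule 90): 01011000011
Gen 11 (rule 54): 11100100100
Gen 12 (rule 90): 10111011010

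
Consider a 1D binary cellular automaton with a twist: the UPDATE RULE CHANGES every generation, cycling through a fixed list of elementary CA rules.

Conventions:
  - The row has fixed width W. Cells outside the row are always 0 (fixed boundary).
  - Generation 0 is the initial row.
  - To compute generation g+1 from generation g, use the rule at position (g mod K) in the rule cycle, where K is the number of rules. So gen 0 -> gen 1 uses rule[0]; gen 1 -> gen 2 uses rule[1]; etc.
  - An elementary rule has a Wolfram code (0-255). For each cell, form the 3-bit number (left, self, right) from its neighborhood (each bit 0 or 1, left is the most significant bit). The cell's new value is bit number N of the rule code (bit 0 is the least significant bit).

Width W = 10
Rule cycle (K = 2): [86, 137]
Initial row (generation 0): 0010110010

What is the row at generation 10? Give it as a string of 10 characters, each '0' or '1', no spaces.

Gen 0: 0010110010
Gen 1 (rule 86): 0110011111
Gen 2 (rule 137): 0100011110
Gen 3 (rule 86): 1110100011
Gen 4 (rule 137): 1100001010
Gen 5 (rule 86): 0110011011
Gen 6 (rule 137): 0100010010
Gen 7 (rule 86): 1110111111
Gen 8 (rule 137): 1100111110
Gen 9 (rule 86): 0111000011
Gen 10 (rule 137): 0110011010

Answer: 0110011010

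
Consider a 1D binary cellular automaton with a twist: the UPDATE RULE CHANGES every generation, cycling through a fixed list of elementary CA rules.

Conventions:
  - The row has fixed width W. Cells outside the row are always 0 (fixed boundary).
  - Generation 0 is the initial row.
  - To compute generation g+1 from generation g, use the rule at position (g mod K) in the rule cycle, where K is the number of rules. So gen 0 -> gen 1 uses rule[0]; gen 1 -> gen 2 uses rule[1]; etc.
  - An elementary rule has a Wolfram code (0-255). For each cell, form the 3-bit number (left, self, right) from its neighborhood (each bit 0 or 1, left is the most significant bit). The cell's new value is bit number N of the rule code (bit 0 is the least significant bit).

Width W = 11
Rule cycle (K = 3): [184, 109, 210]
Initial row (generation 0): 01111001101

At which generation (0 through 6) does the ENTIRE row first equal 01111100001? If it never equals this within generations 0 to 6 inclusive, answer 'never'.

Answer: never

Derivation:
Gen 0: 01111001101
Gen 1 (rule 184): 01110101010
Gen 2 (rule 109): 01011111110
Gen 3 (rule 210): 10001111111
Gen 4 (rule 184): 01001111110
Gen 5 (rule 109): 01001000010
Gen 6 (rule 210): 10110100101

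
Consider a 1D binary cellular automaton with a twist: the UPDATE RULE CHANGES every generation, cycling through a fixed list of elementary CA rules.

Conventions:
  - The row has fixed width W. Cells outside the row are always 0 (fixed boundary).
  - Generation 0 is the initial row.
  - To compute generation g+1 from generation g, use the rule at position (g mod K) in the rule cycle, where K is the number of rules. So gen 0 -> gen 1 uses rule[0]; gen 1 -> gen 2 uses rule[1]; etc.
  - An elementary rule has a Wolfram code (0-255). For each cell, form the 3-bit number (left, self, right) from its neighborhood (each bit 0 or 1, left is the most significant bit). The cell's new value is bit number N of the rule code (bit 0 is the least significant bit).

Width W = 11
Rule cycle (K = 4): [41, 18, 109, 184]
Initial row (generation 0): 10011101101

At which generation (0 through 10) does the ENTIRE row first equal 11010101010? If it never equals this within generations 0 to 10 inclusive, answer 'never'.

Answer: never

Derivation:
Gen 0: 10011101101
Gen 1 (rule 41): 00010011010
Gen 2 (rule 18): 00101100001
Gen 3 (rule 109): 10111101101
Gen 4 (rule 184): 01111011010
Gen 5 (rule 41): 01000110100
Gen 6 (rule 18): 10101000010
Gen 7 (rule 109): 11111011010
Gen 8 (rule 184): 11110110101
Gen 9 (rule 41): 10001101010
Gen 10 (rule 18): 01010000001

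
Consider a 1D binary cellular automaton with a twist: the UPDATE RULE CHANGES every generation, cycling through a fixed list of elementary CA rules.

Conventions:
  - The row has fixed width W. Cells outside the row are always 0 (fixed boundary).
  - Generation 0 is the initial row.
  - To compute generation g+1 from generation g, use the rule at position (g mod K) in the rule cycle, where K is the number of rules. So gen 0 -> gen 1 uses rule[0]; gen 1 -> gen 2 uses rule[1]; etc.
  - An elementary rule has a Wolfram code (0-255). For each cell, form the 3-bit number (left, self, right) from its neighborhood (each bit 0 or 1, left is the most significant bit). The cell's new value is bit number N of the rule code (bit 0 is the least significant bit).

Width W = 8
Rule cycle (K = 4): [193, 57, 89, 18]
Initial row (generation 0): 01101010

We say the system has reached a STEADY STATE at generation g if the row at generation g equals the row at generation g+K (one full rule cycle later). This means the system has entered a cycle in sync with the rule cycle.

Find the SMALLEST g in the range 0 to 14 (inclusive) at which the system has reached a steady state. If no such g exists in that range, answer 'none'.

Gen 0: 01101010
Gen 1 (rule 193): 00100000
Gen 2 (rule 57): 10011111
Gen 3 (rule 89): 01010001
Gen 4 (rule 18): 10001010
Gen 5 (rule 193): 00100000
Gen 6 (rule 57): 10011111
Gen 7 (rule 89): 01010001
Gen 8 (rule 18): 10001010
Gen 9 (rule 193): 00100000
Gen 10 (rule 57): 10011111
Gen 11 (rule 89): 01010001
Gen 12 (rule 18): 10001010
Gen 13 (rule 193): 00100000
Gen 14 (rule 57): 10011111
Gen 15 (rule 89): 01010001
Gen 16 (rule 18): 10001010
Gen 17 (rule 193): 00100000
Gen 18 (rule 57): 10011111

Answer: 1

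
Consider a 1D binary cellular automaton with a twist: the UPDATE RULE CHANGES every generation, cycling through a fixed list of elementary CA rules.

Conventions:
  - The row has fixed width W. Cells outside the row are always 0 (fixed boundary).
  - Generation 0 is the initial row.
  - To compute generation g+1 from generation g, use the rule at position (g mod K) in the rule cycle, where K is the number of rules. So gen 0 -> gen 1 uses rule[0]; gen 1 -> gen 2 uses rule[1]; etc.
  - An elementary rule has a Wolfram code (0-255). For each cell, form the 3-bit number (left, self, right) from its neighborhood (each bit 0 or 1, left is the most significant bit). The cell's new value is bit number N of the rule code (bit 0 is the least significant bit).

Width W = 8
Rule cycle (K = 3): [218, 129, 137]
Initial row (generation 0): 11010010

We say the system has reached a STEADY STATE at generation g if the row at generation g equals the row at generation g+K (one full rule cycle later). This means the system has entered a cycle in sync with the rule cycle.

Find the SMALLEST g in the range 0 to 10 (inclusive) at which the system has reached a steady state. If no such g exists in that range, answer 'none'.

Answer: 7

Derivation:
Gen 0: 11010010
Gen 1 (rule 218): 11001101
Gen 2 (rule 129): 00000000
Gen 3 (rule 137): 11111111
Gen 4 (rule 218): 11111111
Gen 5 (rule 129): 01111110
Gen 6 (rule 137): 01111100
Gen 7 (rule 218): 11111110
Gen 8 (rule 129): 01111100
Gen 9 (rule 137): 01111001
Gen 10 (rule 218): 11111110
Gen 11 (rule 129): 01111100
Gen 12 (rule 137): 01111001
Gen 13 (rule 218): 11111110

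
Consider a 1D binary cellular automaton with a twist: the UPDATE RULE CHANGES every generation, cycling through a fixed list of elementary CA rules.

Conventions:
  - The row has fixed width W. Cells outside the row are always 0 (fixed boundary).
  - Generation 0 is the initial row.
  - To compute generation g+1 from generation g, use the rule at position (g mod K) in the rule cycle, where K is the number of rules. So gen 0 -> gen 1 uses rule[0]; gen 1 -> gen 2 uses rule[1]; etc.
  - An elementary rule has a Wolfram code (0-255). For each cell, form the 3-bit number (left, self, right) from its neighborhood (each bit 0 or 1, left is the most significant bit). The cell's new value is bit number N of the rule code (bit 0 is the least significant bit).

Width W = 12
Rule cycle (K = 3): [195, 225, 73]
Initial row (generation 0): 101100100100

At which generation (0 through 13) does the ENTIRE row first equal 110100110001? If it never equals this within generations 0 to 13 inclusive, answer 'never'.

Answer: never

Derivation:
Gen 0: 101100100100
Gen 1 (rule 195): 000101001001
Gen 2 (rule 225): 110010000000
Gen 3 (rule 73): 110000111111
Gen 4 (rule 195): 010111011111
Gen 5 (rule 225): 001011101111
Gen 6 (rule 73): 100010101001
Gen 7 (rule 195): 001100000010
Gen 8 (rule 225): 100101111000
Gen 9 (rule 73): 000001001011
Gen 10 (rule 195): 111110010001
Gen 11 (rule 225): 011110000100
Gen 12 (rule 73): 010010110001
Gen 13 (rule 195): 100100010110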